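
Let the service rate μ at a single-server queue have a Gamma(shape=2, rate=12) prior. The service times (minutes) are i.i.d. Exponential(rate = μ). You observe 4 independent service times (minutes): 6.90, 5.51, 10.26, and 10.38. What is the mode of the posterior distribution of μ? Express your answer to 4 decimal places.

μ̂_MAP = 0.1110

The Exponential(rate=μ) likelihood is ∝ μ^n e^(−μΣtᵢ). Here n = 4 and Σtᵢ = 6.90 + 5.51 + 10.26 + 10.38 = 33.05.
Posterior ∝ μe^(−12μ) · μ^4e^(−33.05μ) = μ^5e^(−45.05μ), i.e. Gamma(6, 45.05).
Mode = (a−1)/b = 5/45.05 ≈ 0.1110.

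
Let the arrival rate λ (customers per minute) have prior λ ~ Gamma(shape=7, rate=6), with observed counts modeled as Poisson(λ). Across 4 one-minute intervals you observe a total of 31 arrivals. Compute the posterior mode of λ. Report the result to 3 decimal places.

Σxᵢ = 31, n = 4.
Posterior ∝ λ^6e^(−6λ) · λ^31e^(−4λ) = λ^37e^(−10λ), i.e. Gamma(shape=38, rate=10).
The mode of a Gamma(a, b) with a ≥ 1 (shape–rate) is (a−1)/b = 37/10 ≈ 3.700.

λ̂_MAP = 3.700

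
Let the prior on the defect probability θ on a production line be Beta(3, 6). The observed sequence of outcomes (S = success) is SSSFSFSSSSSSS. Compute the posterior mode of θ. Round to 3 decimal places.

Prior: Beta(3, 6).
Data: 11 successes in 13 trials (from the sequence). The binomial likelihood contributes θ^11(1−θ)^2, so the posterior is Beta(3+11, 6+2) = Beta(14, 8).
For Beta(a, b) with a, b > 1 the mode is (a−1)/(a+b−2) = 13/20 ≈ 0.650.

θ̂_MAP = 0.650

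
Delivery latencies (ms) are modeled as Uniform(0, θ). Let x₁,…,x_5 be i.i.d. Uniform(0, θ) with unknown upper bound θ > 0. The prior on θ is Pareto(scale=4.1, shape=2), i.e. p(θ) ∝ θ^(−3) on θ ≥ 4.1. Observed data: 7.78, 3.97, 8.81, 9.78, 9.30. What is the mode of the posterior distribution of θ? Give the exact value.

The Uniform(0, θ) likelihood is θ^(−n) for θ ≥ max(xᵢ), zero otherwise. Here max(xᵢ) = 9.78.
Posterior ∝ θ^(−3) · θ^(−5) = θ^(−8) on θ ≥ max(4.1, 9.78) = 9.78.
This density is strictly decreasing in θ, so the posterior mode lies at the lower boundary of the support.

θ̂_MAP = 9.78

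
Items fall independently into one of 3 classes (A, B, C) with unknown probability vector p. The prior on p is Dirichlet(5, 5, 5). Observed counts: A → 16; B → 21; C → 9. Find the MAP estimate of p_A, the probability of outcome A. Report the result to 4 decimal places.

MAP estimate of p_A = 0.3448

The posterior is Dirichlet(αᵢ + nᵢ) = Dirichlet(21, 26, 14).
For a Dirichlet(a₁,…,a_K) with all aᵢ > 1, the mode has j-th component (aⱼ − 1)/(Σaᵢ − K).
Here Σaᵢ = 61 and K = 3, so p_A = (21 − 1)/(61 − 3) = 20/58 ≈ 0.3448.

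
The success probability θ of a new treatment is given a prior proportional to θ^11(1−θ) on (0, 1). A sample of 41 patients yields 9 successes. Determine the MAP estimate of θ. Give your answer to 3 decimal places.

The prior density ∝ θ^11(1−θ)^1 is the kernel of Beta(12, 2).
Data: 9 successes in 41 trials. The binomial likelihood contributes θ^9(1−θ)^32, so the posterior is Beta(12+9, 2+32) = Beta(21, 34).
For Beta(a, b) with a, b > 1 the mode is (a−1)/(a+b−2) = 20/53 ≈ 0.377.

θ̂_MAP = 0.377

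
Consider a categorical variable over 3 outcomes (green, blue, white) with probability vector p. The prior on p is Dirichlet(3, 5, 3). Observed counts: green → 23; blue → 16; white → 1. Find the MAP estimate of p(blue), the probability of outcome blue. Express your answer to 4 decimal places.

MAP estimate of p(blue) = 0.4167

The posterior is Dirichlet(αᵢ + nᵢ) = Dirichlet(26, 21, 4).
For a Dirichlet(a₁,…,a_K) with all aᵢ > 1, the mode has j-th component (aⱼ − 1)/(Σaᵢ − K).
Here Σaᵢ = 51 and K = 3, so p(blue) = (21 − 1)/(51 − 3) = 20/48 ≈ 0.4167.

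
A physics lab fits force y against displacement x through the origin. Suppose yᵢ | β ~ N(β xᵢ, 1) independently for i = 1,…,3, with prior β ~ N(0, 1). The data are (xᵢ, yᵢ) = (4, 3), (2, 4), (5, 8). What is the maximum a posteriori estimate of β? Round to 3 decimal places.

β̂_MAP = 1.304

log p(β | y) = −Σ(yᵢ − βxᵢ)²/(2·1) − β²/(2·1) + const.
Setting the derivative to zero: Σxᵢ(yᵢ − βxᵢ)/1 − β/1 = 0, so β = Σxᵢyᵢ / (Σxᵢ² + σ²/τ²).
Σxᵢyᵢ = 4·3 + 2·4 + 5·8 = 60; Σxᵢ² = 45; σ²/τ² = 1.
β̂_MAP = 60 / (45 + 1) = 60/46 ≈ 1.304.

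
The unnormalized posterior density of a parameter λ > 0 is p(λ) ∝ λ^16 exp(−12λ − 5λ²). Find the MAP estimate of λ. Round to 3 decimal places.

λ̂_MAP = 0.800

ℓ'(λ) = 16/λ − 12 − 10λ. Setting this to zero and multiplying by λ: 10λ² + 12λ − 16 = 0.
λ = (−12 + √(12² + 4·10·16)) / (2·10) = (−12 + √784) / 20 = (−12 + 28)/20 = 4/5.
ℓ''(λ) = −16/λ² − 10 < 0, confirming a maximum.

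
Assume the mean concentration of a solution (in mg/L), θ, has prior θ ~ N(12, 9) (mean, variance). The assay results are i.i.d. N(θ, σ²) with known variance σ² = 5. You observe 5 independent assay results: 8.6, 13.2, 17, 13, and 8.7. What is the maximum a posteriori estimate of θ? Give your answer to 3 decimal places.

n = 5; x̄ = (8.6 + 13.2 + 17 + 13 + 8.7)/5 = 60.5/5 = 12.1.
For a Normal prior and Normal likelihood with known variance, the posterior is Normal; its mode equals its mean, the precision-weighted average.
Prior precision 1/σ₀² = 1/9; data precision n/σ² = 5/5 = 1.
θ̂ = ((1/9)·12 + 1·12.1) / (1/9 + 1) = (403/30)/(10/9) = 12.090.

θ̂_MAP = 12.090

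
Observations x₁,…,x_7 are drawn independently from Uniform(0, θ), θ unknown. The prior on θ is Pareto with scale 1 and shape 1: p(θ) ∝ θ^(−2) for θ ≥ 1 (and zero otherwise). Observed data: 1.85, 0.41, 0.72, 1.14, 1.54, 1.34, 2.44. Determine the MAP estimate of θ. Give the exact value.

The Uniform(0, θ) likelihood is θ^(−n) for θ ≥ max(xᵢ), zero otherwise. Here max(xᵢ) = 2.44.
Posterior ∝ θ^(−2) · θ^(−7) = θ^(−9) on θ ≥ max(1, 2.44) = 2.44.
This density is strictly decreasing in θ, so the posterior mode lies at the lower boundary of the support.

θ̂_MAP = 2.44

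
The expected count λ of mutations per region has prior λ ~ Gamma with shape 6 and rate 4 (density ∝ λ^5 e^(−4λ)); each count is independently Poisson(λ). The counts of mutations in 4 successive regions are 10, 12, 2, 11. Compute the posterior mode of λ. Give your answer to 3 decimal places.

Σxᵢ = 10+12+2+11 = 35, with n = 4.
Posterior ∝ λ^5e^(−4λ) · λ^35e^(−4λ) = λ^40e^(−8λ), i.e. Gamma(shape=41, rate=8).
The mode of a Gamma(a, b) with a ≥ 1 (shape–rate) is (a−1)/b = 40/8 ≈ 5.000.

λ̂_MAP = 5.000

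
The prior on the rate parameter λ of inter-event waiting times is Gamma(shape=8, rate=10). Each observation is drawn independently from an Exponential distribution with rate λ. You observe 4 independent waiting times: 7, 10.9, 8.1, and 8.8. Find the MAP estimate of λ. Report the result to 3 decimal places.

λ̂_MAP = 0.246

The Exponential(rate=λ) likelihood is ∝ λ^n e^(−λΣtᵢ). Here n = 4 and Σtᵢ = 7 + 10.9 + 8.1 + 8.8 = 34.8.
Posterior ∝ λ^7e^(−10λ) · λ^4e^(−34.8λ) = λ^11e^(−44.8λ), i.e. Gamma(12, 44.8).
Mode = (a−1)/b = 11/44.8 ≈ 0.246.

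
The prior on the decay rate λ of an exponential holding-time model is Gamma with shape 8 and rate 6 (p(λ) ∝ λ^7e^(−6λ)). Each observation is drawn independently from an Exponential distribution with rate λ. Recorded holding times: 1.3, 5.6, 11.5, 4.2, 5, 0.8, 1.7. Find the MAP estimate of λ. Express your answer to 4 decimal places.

λ̂_MAP = 0.3878

The Exponential(rate=λ) likelihood is ∝ λ^n e^(−λΣtᵢ). Here n = 7 and Σtᵢ = 1.3 + 5.6 + 11.5 + 4.2 + 5 + 0.8 + 1.7 = 30.1.
Posterior ∝ λ^7e^(−6λ) · λ^7e^(−30.1λ) = λ^14e^(−36.1λ), i.e. Gamma(15, 36.1).
Mode = (a−1)/b = 14/36.1 ≈ 0.3878.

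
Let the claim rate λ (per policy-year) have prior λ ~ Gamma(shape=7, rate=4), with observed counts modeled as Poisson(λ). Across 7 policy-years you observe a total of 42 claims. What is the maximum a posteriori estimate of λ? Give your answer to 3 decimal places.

λ̂_MAP = 4.364

Σxᵢ = 42, n = 7.
Posterior ∝ λ^6e^(−4λ) · λ^42e^(−7λ) = λ^48e^(−11λ), i.e. Gamma(shape=49, rate=11).
The mode of a Gamma(a, b) with a ≥ 1 (shape–rate) is (a−1)/b = 48/11 ≈ 4.364.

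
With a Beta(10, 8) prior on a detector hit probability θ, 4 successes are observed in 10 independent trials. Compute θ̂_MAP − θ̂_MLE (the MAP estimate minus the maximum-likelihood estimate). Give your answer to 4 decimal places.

MAP − MLE = 0.1000

Posterior is Beta(14, 14); MAP = (14−1)/(28−2) = 13/26 ≈ 0.50000.
MLE ignores the prior: θ̂_MLE = k/n = 4/10 ≈ 0.40000.
Difference = 13/26 − 4/10 = 1/10 ≈ 0.1000.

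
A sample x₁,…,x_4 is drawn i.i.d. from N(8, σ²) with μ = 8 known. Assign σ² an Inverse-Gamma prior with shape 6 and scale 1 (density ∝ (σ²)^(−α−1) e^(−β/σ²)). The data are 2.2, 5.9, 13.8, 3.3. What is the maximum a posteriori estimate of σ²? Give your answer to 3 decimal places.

Sum of squared deviations about the known mean: SS = (2.2−8)² + (5.9−8)² + (13.8−8)² + (3.3−8)² = 93.78.
The Normal likelihood contributes (σ²)^(−n/2) exp(−SS/(2σ²)), so the posterior is Inverse-Gamma(α + n/2, β + SS/2) = Inverse-Gamma(8, 47.89).
The mode of Inverse-Gamma(a, b) is b/(a+1) = 47.89/9 ≈ 5.321.

σ̂²_MAP = 5.321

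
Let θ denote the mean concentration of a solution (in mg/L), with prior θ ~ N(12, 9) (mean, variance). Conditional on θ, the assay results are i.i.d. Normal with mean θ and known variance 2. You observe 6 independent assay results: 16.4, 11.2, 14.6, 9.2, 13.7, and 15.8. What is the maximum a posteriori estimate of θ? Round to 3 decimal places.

n = 6; x̄ = (16.4 + 11.2 + 14.6 + 9.2 + 13.7 + 15.8)/6 = 80.9/6 = 809/60 ≈ 13.4833.
For a Normal prior and Normal likelihood with known variance, the posterior is Normal; its mode equals its mean, the precision-weighted average.
Prior precision 1/σ₀² = 1/9; data precision n/σ² = 6/2 = 3.
θ̂ = ((1/9)·12 + 3·(809/60)) / (1/9 + 3) = (2507/60)/(28/9) = 7521/560 ≈ 13.430.

θ̂_MAP = 13.430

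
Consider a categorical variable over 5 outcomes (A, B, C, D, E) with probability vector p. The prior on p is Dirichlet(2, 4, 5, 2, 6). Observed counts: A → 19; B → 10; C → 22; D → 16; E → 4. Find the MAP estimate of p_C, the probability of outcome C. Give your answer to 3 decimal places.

The posterior is Dirichlet(αᵢ + nᵢ) = Dirichlet(21, 14, 27, 18, 10).
For a Dirichlet(a₁,…,a_K) with all aᵢ > 1, the mode has j-th component (aⱼ − 1)/(Σaᵢ − K).
Here Σaᵢ = 90 and K = 5, so p_C = (27 − 1)/(90 − 5) = 26/85 ≈ 0.306.

MAP estimate of p_C = 0.306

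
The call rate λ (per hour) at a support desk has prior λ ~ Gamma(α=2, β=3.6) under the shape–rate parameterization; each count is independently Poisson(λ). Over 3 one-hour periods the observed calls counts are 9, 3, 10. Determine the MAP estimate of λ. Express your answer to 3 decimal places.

Σxᵢ = 9+3+10 = 22, with n = 3.
Posterior ∝ λe^(−3.6λ) · λ^22e^(−3λ) = λ^23e^(−6.6λ), i.e. Gamma(shape=24, rate=6.6).
The mode of a Gamma(a, b) with a ≥ 1 (shape–rate) is (a−1)/b = 23/6.6 ≈ 3.485.

λ̂_MAP = 3.485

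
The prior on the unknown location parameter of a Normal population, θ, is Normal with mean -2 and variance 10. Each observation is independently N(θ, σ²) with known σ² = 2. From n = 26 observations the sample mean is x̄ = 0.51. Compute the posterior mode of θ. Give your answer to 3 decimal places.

θ̂_MAP = 0.491

n = 26, x̄ = 0.51.
For a Normal prior and Normal likelihood with known variance, the posterior is Normal; its mode equals its mean, the precision-weighted average.
Prior precision 1/σ₀² = 1/10 = 0.1; data precision n/σ² = 26/2 = 13.
θ̂ = (0.1·(-2) + 13·0.51) / (0.1 + 13) = 6.43/13.1 = 643/1310 ≈ 0.491.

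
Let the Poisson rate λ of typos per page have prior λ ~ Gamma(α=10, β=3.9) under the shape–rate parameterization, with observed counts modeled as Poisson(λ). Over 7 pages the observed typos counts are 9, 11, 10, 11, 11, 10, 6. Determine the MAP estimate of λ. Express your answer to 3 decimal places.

λ̂_MAP = 7.064

Σxᵢ = 9+11+10+11+11+10+6 = 68, with n = 7.
Posterior ∝ λ^9e^(−3.9λ) · λ^68e^(−7λ) = λ^77e^(−10.9λ), i.e. Gamma(shape=78, rate=10.9).
The mode of a Gamma(a, b) with a ≥ 1 (shape–rate) is (a−1)/b = 77/10.9 ≈ 7.064.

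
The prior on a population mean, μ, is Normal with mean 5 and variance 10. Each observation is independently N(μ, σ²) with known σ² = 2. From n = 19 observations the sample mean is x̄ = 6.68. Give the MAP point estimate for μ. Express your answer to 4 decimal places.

n = 19, x̄ = 6.68.
For a Normal prior and Normal likelihood with known variance, the posterior is Normal; its mode equals its mean, the precision-weighted average.
Prior precision 1/σ₀² = 1/10 = 0.1; data precision n/σ² = 19/2 = 9.5.
μ̂ = (0.1·5 + 9.5·6.68) / (0.1 + 9.5) = 63.96/9.6 = 6.6625.

μ̂_MAP = 6.6625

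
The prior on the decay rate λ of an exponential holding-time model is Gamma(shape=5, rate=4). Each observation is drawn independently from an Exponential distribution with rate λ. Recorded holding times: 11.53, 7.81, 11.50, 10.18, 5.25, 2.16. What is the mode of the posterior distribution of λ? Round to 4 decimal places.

The Exponential(rate=λ) likelihood is ∝ λ^n e^(−λΣtᵢ). Here n = 6 and Σtᵢ = 11.53 + 7.81 + 11.50 + 10.18 + 5.25 + 2.16 = 48.43.
Posterior ∝ λ^4e^(−4λ) · λ^6e^(−48.43λ) = λ^10e^(−52.43λ), i.e. Gamma(11, 52.43).
Mode = (a−1)/b = 10/52.43 ≈ 0.1907.

λ̂_MAP = 0.1907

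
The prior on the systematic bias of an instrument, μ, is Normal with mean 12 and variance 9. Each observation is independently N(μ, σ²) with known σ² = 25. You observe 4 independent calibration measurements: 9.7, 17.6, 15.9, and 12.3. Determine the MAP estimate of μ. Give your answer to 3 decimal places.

n = 4; x̄ = (9.7 + 17.6 + 15.9 + 12.3)/4 = 55.5/4 = 13.875.
For a Normal prior and Normal likelihood with known variance, the posterior is Normal; its mode equals its mean, the precision-weighted average.
Prior precision 1/σ₀² = 1/9; data precision n/σ² = 4/25 = 0.16.
μ̂ = ((1/9)·12 + 0.16·13.875) / (1/9 + 0.16) = (533/150)/(61/225) = 1599/122 ≈ 13.107.

μ̂_MAP = 13.107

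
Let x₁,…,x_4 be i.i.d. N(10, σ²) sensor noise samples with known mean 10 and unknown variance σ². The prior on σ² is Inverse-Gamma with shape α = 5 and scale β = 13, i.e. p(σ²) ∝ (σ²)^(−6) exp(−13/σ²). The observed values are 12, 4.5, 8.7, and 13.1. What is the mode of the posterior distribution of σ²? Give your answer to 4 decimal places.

σ̂²_MAP = 4.4719

Sum of squared deviations about the known mean: SS = (12−10)² + (4.5−10)² + (8.7−10)² + (13.1−10)² = 45.55.
The Normal likelihood contributes (σ²)^(−n/2) exp(−SS/(2σ²)), so the posterior is Inverse-Gamma(α + n/2, β + SS/2) = Inverse-Gamma(7, 35.775).
The mode of Inverse-Gamma(a, b) is b/(a+1) = 35.775/8 ≈ 4.4719.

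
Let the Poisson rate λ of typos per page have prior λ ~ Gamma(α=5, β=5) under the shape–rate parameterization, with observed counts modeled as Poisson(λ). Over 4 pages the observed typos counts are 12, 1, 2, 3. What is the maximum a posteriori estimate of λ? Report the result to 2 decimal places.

λ̂_MAP = 2.44

Σxᵢ = 12+1+2+3 = 18, with n = 4.
Posterior ∝ λ^4e^(−5λ) · λ^18e^(−4λ) = λ^22e^(−9λ), i.e. Gamma(shape=23, rate=9).
The mode of a Gamma(a, b) with a ≥ 1 (shape–rate) is (a−1)/b = 22/9 ≈ 2.44.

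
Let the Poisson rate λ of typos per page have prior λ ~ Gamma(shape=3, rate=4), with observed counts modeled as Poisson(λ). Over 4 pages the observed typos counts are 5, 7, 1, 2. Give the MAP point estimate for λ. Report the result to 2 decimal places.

λ̂_MAP = 2.13

Σxᵢ = 5+7+1+2 = 15, with n = 4.
Posterior ∝ λ^2e^(−4λ) · λ^15e^(−4λ) = λ^17e^(−8λ), i.e. Gamma(shape=18, rate=8).
The mode of a Gamma(a, b) with a ≥ 1 (shape–rate) is (a−1)/b = 17/8 ≈ 2.13.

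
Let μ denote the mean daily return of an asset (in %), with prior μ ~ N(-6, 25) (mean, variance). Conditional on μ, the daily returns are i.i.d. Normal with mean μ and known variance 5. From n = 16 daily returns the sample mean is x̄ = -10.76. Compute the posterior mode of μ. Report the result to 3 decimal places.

μ̂_MAP = -10.701

n = 16, x̄ = -10.76.
For a Normal prior and Normal likelihood with known variance, the posterior is Normal; its mode equals its mean, the precision-weighted average.
Prior precision 1/σ₀² = 1/25 = 0.04; data precision n/σ² = 16/5 = 3.2.
μ̂ = (0.04·(-6) + 3.2·(-10.76)) / (0.04 + 3.2) = (-34.672)/3.24 = -4334/405 ≈ -10.701.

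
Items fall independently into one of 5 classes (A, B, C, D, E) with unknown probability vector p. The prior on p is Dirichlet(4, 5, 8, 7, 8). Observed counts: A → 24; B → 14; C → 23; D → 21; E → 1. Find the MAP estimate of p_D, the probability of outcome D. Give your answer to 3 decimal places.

The posterior is Dirichlet(αᵢ + nᵢ) = Dirichlet(28, 19, 31, 28, 9).
For a Dirichlet(a₁,…,a_K) with all aᵢ > 1, the mode has j-th component (aⱼ − 1)/(Σaᵢ − K).
Here Σaᵢ = 115 and K = 5, so p_D = (28 − 1)/(115 − 5) = 27/110 ≈ 0.245.

MAP estimate of p_D = 0.245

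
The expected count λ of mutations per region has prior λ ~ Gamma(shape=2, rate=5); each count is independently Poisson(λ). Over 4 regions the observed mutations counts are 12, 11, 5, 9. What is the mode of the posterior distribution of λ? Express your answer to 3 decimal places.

λ̂_MAP = 4.222

Σxᵢ = 12+11+5+9 = 37, with n = 4.
Posterior ∝ λe^(−5λ) · λ^37e^(−4λ) = λ^38e^(−9λ), i.e. Gamma(shape=39, rate=9).
The mode of a Gamma(a, b) with a ≥ 1 (shape–rate) is (a−1)/b = 38/9 ≈ 4.222.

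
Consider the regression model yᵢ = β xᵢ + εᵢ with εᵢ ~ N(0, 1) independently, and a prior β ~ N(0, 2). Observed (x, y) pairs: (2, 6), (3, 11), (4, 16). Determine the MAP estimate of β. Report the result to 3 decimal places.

β̂_MAP = 3.695

log p(β | y) = −Σ(yᵢ − βxᵢ)²/(2·1) − β²/(2·2) + const.
Setting the derivative to zero: Σxᵢ(yᵢ − βxᵢ)/1 − β/2 = 0, so β = Σxᵢyᵢ / (Σxᵢ² + σ²/τ²).
Σxᵢyᵢ = 2·6 + 3·11 + 4·16 = 109; Σxᵢ² = 29; σ²/τ² = 0.5.
β̂_MAP = 109 / (29 + 0.5) = 109/29.5 ≈ 3.695.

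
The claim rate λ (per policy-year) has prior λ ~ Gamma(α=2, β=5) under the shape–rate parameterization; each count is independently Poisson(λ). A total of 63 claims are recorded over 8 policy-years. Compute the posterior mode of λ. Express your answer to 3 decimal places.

λ̂_MAP = 4.923

Σxᵢ = 63, n = 8.
Posterior ∝ λe^(−5λ) · λ^63e^(−8λ) = λ^64e^(−13λ), i.e. Gamma(shape=65, rate=13).
The mode of a Gamma(a, b) with a ≥ 1 (shape–rate) is (a−1)/b = 64/13 ≈ 4.923.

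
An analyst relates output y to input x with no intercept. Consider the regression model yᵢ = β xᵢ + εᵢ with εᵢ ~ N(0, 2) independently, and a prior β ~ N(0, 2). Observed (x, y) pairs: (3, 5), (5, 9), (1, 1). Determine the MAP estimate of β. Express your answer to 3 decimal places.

log p(β | y) = −Σ(yᵢ − βxᵢ)²/(2·2) − β²/(2·2) + const.
Setting the derivative to zero: Σxᵢ(yᵢ − βxᵢ)/2 − β/2 = 0, so β = Σxᵢyᵢ / (Σxᵢ² + σ²/τ²).
Σxᵢyᵢ = 3·5 + 5·9 + 1·1 = 61; Σxᵢ² = 35; σ²/τ² = 1.
β̂_MAP = 61 / (35 + 1) = 61/36 ≈ 1.694.

β̂_MAP = 1.694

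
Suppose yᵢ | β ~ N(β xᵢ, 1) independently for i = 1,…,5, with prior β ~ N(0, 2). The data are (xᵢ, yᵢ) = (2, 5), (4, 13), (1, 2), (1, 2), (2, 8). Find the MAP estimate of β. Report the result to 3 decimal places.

log p(β | y) = −Σ(yᵢ − βxᵢ)²/(2·1) − β²/(2·2) + const.
Setting the derivative to zero: Σxᵢ(yᵢ − βxᵢ)/1 − β/2 = 0, so β = Σxᵢyᵢ / (Σxᵢ² + σ²/τ²).
Σxᵢyᵢ = 2·5 + 4·13 + 1·2 + 1·2 + 2·8 = 82; Σxᵢ² = 26; σ²/τ² = 0.5.
β̂_MAP = 82 / (26 + 0.5) = 82/26.5 ≈ 3.094.

β̂_MAP = 3.094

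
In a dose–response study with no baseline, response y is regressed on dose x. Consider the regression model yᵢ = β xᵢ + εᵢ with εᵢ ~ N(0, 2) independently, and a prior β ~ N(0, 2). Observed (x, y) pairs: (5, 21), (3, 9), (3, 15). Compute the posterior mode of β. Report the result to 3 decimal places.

β̂_MAP = 4.023

log p(β | y) = −Σ(yᵢ − βxᵢ)²/(2·2) − β²/(2·2) + const.
Setting the derivative to zero: Σxᵢ(yᵢ − βxᵢ)/2 − β/2 = 0, so β = Σxᵢyᵢ / (Σxᵢ² + σ²/τ²).
Σxᵢyᵢ = 5·21 + 3·9 + 3·15 = 177; Σxᵢ² = 43; σ²/τ² = 1.
β̂_MAP = 177 / (43 + 1) = 177/44 ≈ 4.023.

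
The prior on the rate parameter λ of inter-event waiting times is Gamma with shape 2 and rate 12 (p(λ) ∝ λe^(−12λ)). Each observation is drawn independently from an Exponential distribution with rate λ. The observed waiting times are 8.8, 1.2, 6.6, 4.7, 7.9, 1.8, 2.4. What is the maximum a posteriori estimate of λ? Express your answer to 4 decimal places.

λ̂_MAP = 0.1762

The Exponential(rate=λ) likelihood is ∝ λ^n e^(−λΣtᵢ). Here n = 7 and Σtᵢ = 8.8 + 1.2 + 6.6 + 4.7 + 7.9 + 1.8 + 2.4 = 33.4.
Posterior ∝ λe^(−12λ) · λ^7e^(−33.4λ) = λ^8e^(−45.4λ), i.e. Gamma(9, 45.4).
Mode = (a−1)/b = 8/45.4 ≈ 0.1762.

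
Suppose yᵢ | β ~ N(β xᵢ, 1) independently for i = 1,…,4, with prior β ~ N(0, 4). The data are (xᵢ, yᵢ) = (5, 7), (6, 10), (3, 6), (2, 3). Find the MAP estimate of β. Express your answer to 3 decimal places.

β̂_MAP = 1.603

log p(β | y) = −Σ(yᵢ − βxᵢ)²/(2·1) − β²/(2·4) + const.
Setting the derivative to zero: Σxᵢ(yᵢ − βxᵢ)/1 − β/4 = 0, so β = Σxᵢyᵢ / (Σxᵢ² + σ²/τ²).
Σxᵢyᵢ = 5·7 + 6·10 + 3·6 + 2·3 = 119; Σxᵢ² = 74; σ²/τ² = 0.25.
β̂_MAP = 119 / (74 + 0.25) = 119/74.25 ≈ 1.603.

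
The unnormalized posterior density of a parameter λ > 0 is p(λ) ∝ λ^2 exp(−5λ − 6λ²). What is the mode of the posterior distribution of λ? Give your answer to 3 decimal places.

λ̂_MAP = 0.250

ℓ'(λ) = 2/λ − 5 − 12λ. Setting this to zero and multiplying by λ: 12λ² + 5λ − 2 = 0.
λ = (−5 + √(5² + 4·12·2)) / (2·12) = (−5 + √121) / 24 = (−5 + 11)/24 = 1/4.
ℓ''(λ) = −2/λ² − 12 < 0, confirming a maximum.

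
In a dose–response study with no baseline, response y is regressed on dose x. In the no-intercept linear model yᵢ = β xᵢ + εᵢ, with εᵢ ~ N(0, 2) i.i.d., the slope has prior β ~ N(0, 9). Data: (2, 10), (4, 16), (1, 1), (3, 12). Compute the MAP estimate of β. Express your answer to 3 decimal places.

β̂_MAP = 4.004

log p(β | y) = −Σ(yᵢ − βxᵢ)²/(2·2) − β²/(2·9) + const.
Setting the derivative to zero: Σxᵢ(yᵢ − βxᵢ)/2 − β/9 = 0, so β = Σxᵢyᵢ / (Σxᵢ² + σ²/τ²).
Σxᵢyᵢ = 2·10 + 4·16 + 1·1 + 3·12 = 121; Σxᵢ² = 30; σ²/τ² = 2/9.
β̂_MAP = 121 / (30 + 2/9) = 121/(272/9) = 1089/272 ≈ 4.004.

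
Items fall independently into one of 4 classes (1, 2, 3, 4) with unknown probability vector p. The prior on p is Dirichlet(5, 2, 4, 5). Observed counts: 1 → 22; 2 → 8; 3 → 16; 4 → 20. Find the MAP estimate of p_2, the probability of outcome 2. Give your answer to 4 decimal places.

The posterior is Dirichlet(αᵢ + nᵢ) = Dirichlet(27, 10, 20, 25).
For a Dirichlet(a₁,…,a_K) with all aᵢ > 1, the mode has j-th component (aⱼ − 1)/(Σaᵢ − K).
Here Σaᵢ = 82 and K = 4, so p_2 = (10 − 1)/(82 − 4) = 9/78 ≈ 0.1154.

MAP estimate: 0.1154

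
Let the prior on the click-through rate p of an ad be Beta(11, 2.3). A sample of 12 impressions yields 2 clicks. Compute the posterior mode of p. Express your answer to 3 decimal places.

Prior: Beta(11, 2.3).
Data: 2 successes in 12 trials. The binomial likelihood contributes p^2(1−p)^10, so the posterior is Beta(11+2, 2.3+10) = Beta(13, 12.3).
For Beta(a, b) with a, b > 1 the mode is (a−1)/(a+b−2) = 12/23.3 ≈ 0.515.

p̂_MAP = 0.515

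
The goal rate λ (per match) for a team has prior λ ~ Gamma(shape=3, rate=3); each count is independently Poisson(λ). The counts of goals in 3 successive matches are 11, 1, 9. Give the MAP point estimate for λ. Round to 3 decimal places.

Σxᵢ = 11+1+9 = 21, with n = 3.
Posterior ∝ λ^2e^(−3λ) · λ^21e^(−3λ) = λ^23e^(−6λ), i.e. Gamma(shape=24, rate=6).
The mode of a Gamma(a, b) with a ≥ 1 (shape–rate) is (a−1)/b = 23/6 ≈ 3.833.

λ̂_MAP = 3.833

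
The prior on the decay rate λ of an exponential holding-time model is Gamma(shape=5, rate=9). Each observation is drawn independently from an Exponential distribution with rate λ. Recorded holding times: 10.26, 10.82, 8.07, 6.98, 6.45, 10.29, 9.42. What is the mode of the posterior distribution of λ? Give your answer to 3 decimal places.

λ̂_MAP = 0.154

The Exponential(rate=λ) likelihood is ∝ λ^n e^(−λΣtᵢ). Here n = 7 and Σtᵢ = 10.26 + 10.82 + 8.07 + 6.98 + 6.45 + 10.29 + 9.42 = 62.29.
Posterior ∝ λ^4e^(−9λ) · λ^7e^(−62.29λ) = λ^11e^(−71.29λ), i.e. Gamma(12, 71.29).
Mode = (a−1)/b = 11/71.29 ≈ 0.154.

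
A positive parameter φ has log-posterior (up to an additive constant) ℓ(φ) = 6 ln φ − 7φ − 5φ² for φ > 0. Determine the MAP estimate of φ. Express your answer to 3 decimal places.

φ̂_MAP = 0.500

ℓ'(φ) = 6/φ − 7 − 10φ. Setting this to zero and multiplying by φ: 10φ² + 7φ − 6 = 0.
φ = (−7 + √(7² + 4·10·6)) / (2·10) = (−7 + √289) / 20 = (−7 + 17)/20 = 1/2.
ℓ''(φ) = −6/φ² − 10 < 0, confirming a maximum.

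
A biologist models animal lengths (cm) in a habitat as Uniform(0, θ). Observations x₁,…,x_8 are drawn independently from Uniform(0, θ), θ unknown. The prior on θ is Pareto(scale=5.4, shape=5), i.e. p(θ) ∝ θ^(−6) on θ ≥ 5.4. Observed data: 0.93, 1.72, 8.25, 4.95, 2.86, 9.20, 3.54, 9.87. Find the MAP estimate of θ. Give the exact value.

The Uniform(0, θ) likelihood is θ^(−n) for θ ≥ max(xᵢ), zero otherwise. Here max(xᵢ) = 9.87.
Posterior ∝ θ^(−6) · θ^(−8) = θ^(−14) on θ ≥ max(5.4, 9.87) = 9.87.
This density is strictly decreasing in θ, so the posterior mode lies at the lower boundary of the support.

θ̂_MAP = 9.87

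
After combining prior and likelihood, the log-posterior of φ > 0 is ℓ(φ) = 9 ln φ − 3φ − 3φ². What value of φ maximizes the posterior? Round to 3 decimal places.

φ̂_MAP = 1.000

ℓ'(φ) = 9/φ − 3 − 6φ. Setting this to zero and multiplying by φ: 6φ² + 3φ − 9 = 0.
φ = (−3 + √(3² + 4·6·9)) / (2·6) = (−3 + √225) / 12 = (−3 + 15)/12 = 1.
ℓ''(φ) = −9/φ² − 6 < 0, confirming a maximum.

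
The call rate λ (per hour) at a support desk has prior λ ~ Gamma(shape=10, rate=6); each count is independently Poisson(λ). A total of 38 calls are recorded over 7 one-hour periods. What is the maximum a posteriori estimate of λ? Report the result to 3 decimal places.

Σxᵢ = 38, n = 7.
Posterior ∝ λ^9e^(−6λ) · λ^38e^(−7λ) = λ^47e^(−13λ), i.e. Gamma(shape=48, rate=13).
The mode of a Gamma(a, b) with a ≥ 1 (shape–rate) is (a−1)/b = 47/13 ≈ 3.615.

λ̂_MAP = 3.615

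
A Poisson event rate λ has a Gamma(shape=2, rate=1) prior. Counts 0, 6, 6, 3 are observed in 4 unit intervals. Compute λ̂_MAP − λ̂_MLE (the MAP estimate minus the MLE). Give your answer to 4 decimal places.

Σxᵢ = 15. Posterior is Gamma(17, 5); MAP = (17−1)/5 = 16/5 ≈ 3.20000.
MLE = x̄ = 15/4 ≈ 3.75000.
Difference = 16/5 − 15/4 = -11/20 ≈ -0.5500.

MAP − MLE = -0.5500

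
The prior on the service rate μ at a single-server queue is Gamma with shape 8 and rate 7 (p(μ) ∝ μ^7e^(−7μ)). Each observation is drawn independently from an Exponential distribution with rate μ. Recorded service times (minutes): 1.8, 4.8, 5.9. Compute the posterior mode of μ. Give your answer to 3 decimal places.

The Exponential(rate=μ) likelihood is ∝ μ^n e^(−μΣtᵢ). Here n = 3 and Σtᵢ = 1.8 + 4.8 + 5.9 = 12.5.
Posterior ∝ μ^7e^(−7μ) · μ^3e^(−12.5μ) = μ^10e^(−19.5μ), i.e. Gamma(11, 19.5).
Mode = (a−1)/b = 10/19.5 ≈ 0.513.

μ̂_MAP = 0.513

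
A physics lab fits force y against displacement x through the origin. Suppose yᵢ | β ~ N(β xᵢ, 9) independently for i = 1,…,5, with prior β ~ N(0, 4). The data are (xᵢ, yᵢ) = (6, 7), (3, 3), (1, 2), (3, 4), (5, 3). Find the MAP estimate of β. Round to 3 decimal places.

β̂_MAP = 0.973

log p(β | y) = −Σ(yᵢ − βxᵢ)²/(2·9) − β²/(2·4) + const.
Setting the derivative to zero: Σxᵢ(yᵢ − βxᵢ)/9 − β/4 = 0, so β = Σxᵢyᵢ / (Σxᵢ² + σ²/τ²).
Σxᵢyᵢ = 6·7 + 3·3 + 1·2 + 3·4 + 5·3 = 80; Σxᵢ² = 80; σ²/τ² = 2.25.
β̂_MAP = 80 / (80 + 2.25) = 80/82.25 ≈ 0.973.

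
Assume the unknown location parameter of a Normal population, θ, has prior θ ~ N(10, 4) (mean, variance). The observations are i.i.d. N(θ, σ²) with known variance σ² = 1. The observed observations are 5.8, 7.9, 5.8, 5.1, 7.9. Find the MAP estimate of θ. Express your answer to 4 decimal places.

θ̂_MAP = 6.6667

n = 5; x̄ = (5.8 + 7.9 + 5.8 + 5.1 + 7.9)/5 = 32.5/5 = 6.5.
For a Normal prior and Normal likelihood with known variance, the posterior is Normal; its mode equals its mean, the precision-weighted average.
Prior precision 1/σ₀² = 1/4 = 0.25; data precision n/σ² = 5/1 = 5.
θ̂ = (0.25·10 + 5·6.5) / (0.25 + 5) = 35/5.25 = 20/3 ≈ 6.6667.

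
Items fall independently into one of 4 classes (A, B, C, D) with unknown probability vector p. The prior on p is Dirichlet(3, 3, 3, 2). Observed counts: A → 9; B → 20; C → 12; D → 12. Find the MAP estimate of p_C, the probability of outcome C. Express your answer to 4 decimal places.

The posterior is Dirichlet(αᵢ + nᵢ) = Dirichlet(12, 23, 15, 14).
For a Dirichlet(a₁,…,a_K) with all aᵢ > 1, the mode has j-th component (aⱼ − 1)/(Σaᵢ − K).
Here Σaᵢ = 64 and K = 4, so p_C = (15 − 1)/(64 − 4) = 14/60 ≈ 0.2333.

MAP estimate of p_C = 0.2333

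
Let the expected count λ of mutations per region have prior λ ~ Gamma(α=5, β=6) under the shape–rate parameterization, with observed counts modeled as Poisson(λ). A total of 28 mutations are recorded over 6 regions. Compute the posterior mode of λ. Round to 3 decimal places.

λ̂_MAP = 2.667

Σxᵢ = 28, n = 6.
Posterior ∝ λ^4e^(−6λ) · λ^28e^(−6λ) = λ^32e^(−12λ), i.e. Gamma(shape=33, rate=12).
The mode of a Gamma(a, b) with a ≥ 1 (shape–rate) is (a−1)/b = 32/12 ≈ 2.667.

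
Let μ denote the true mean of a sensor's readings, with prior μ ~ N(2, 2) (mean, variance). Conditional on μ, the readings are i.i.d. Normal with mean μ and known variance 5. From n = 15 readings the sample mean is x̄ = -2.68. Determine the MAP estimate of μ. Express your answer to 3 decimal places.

n = 15, x̄ = -2.68.
For a Normal prior and Normal likelihood with known variance, the posterior is Normal; its mode equals its mean, the precision-weighted average.
Prior precision 1/σ₀² = 1/2 = 0.5; data precision n/σ² = 15/5 = 3.
μ̂ = (0.5·2 + 3·(-2.68)) / (0.5 + 3) = (-7.04)/3.5 = -352/175 ≈ -2.011.

μ̂_MAP = -2.011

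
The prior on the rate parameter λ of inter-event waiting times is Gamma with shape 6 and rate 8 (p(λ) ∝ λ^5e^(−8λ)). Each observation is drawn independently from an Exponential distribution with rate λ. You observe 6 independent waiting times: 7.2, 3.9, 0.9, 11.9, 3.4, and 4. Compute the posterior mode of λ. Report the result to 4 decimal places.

λ̂_MAP = 0.2799

The Exponential(rate=λ) likelihood is ∝ λ^n e^(−λΣtᵢ). Here n = 6 and Σtᵢ = 7.2 + 3.9 + 0.9 + 11.9 + 3.4 + 4 = 31.3.
Posterior ∝ λ^5e^(−8λ) · λ^6e^(−31.3λ) = λ^11e^(−39.3λ), i.e. Gamma(12, 39.3).
Mode = (a−1)/b = 11/39.3 ≈ 0.2799.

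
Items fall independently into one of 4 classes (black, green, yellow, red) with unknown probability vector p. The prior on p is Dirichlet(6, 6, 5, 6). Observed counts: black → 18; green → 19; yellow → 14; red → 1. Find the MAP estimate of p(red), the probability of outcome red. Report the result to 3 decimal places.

MAP estimate of p(red) = 0.085

The posterior is Dirichlet(αᵢ + nᵢ) = Dirichlet(24, 25, 19, 7).
For a Dirichlet(a₁,…,a_K) with all aᵢ > 1, the mode has j-th component (aⱼ − 1)/(Σaᵢ − K).
Here Σaᵢ = 75 and K = 4, so p(red) = (7 − 1)/(75 − 4) = 6/71 ≈ 0.085.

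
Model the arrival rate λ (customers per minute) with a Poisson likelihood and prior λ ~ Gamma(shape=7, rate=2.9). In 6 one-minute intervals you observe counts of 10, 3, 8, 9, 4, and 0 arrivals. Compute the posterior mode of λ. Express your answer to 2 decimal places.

λ̂_MAP = 4.49

Σxᵢ = 10+3+8+9+4+0 = 34, with n = 6.
Posterior ∝ λ^6e^(−2.9λ) · λ^34e^(−6λ) = λ^40e^(−8.9λ), i.e. Gamma(shape=41, rate=8.9).
The mode of a Gamma(a, b) with a ≥ 1 (shape–rate) is (a−1)/b = 40/8.9 ≈ 4.49.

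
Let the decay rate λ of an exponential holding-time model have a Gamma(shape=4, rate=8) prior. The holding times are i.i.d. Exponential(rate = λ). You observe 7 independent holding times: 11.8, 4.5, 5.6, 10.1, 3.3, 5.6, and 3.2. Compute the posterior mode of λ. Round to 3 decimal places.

The Exponential(rate=λ) likelihood is ∝ λ^n e^(−λΣtᵢ). Here n = 7 and Σtᵢ = 11.8 + 4.5 + 5.6 + 10.1 + 3.3 + 5.6 + 3.2 = 44.1.
Posterior ∝ λ^3e^(−8λ) · λ^7e^(−44.1λ) = λ^10e^(−52.1λ), i.e. Gamma(11, 52.1).
Mode = (a−1)/b = 10/52.1 ≈ 0.192.

λ̂_MAP = 0.192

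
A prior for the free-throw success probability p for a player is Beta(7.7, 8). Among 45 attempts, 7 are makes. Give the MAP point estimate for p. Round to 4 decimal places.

Prior: Beta(7.7, 8).
Data: 7 successes in 45 trials. The binomial likelihood contributes p^7(1−p)^38, so the posterior is Beta(7.7+7, 8+38) = Beta(14.7, 46).
For Beta(a, b) with a, b > 1 the mode is (a−1)/(a+b−2) = 13.7/58.7 ≈ 0.2334.

p̂_MAP = 0.2334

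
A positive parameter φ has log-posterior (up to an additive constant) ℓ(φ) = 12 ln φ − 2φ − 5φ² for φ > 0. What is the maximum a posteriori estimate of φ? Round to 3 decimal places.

ℓ'(φ) = 12/φ − 2 − 10φ. Setting this to zero and multiplying by φ: 10φ² + 2φ − 12 = 0.
φ = (−2 + √(2² + 4·10·12)) / (2·10) = (−2 + √484) / 20 = (−2 + 22)/20 = 1.
ℓ''(φ) = −12/φ² − 10 < 0, confirming a maximum.

φ̂_MAP = 1.000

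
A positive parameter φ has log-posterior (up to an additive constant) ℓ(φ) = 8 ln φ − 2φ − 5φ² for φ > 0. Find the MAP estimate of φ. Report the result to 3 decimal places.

ℓ'(φ) = 8/φ − 2 − 10φ. Setting this to zero and multiplying by φ: 10φ² + 2φ − 8 = 0.
φ = (−2 + √(2² + 4·10·8)) / (2·10) = (−2 + √324) / 20 = (−2 + 18)/20 = 4/5.
ℓ''(φ) = −8/φ² − 10 < 0, confirming a maximum.

φ̂_MAP = 0.800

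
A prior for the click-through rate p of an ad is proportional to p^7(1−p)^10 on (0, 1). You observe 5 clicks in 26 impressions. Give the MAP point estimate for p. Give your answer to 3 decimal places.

p̂_MAP = 0.279

The prior density ∝ p^7(1−p)^10 is the kernel of Beta(8, 11).
Data: 5 successes in 26 trials. The binomial likelihood contributes p^5(1−p)^21, so the posterior is Beta(8+5, 11+21) = Beta(13, 32).
For Beta(a, b) with a, b > 1 the mode is (a−1)/(a+b−2) = 12/43 ≈ 0.279.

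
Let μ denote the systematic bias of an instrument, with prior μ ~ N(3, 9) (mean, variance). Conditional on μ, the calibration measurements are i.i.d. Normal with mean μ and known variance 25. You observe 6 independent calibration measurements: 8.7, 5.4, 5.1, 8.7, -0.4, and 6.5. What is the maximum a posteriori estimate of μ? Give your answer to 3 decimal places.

n = 6; x̄ = (8.7 + 5.4 + 5.1 + 8.7 + (-0.4) + 6.5)/6 = 34/6 = 17/3 ≈ 5.6667.
For a Normal prior and Normal likelihood with known variance, the posterior is Normal; its mode equals its mean, the precision-weighted average.
Prior precision 1/σ₀² = 1/9; data precision n/σ² = 6/25 = 0.24.
μ̂ = ((1/9)·3 + 0.24·(17/3)) / (1/9 + 0.24) = (127/75)/(79/225) = 381/79 ≈ 4.823.

μ̂_MAP = 4.823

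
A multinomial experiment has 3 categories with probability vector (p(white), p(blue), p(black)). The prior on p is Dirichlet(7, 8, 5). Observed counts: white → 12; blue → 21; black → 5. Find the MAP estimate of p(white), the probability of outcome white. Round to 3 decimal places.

MAP estimate of p(white) = 0.327

The posterior is Dirichlet(αᵢ + nᵢ) = Dirichlet(19, 29, 10).
For a Dirichlet(a₁,…,a_K) with all aᵢ > 1, the mode has j-th component (aⱼ − 1)/(Σaᵢ − K).
Here Σaᵢ = 58 and K = 3, so p(white) = (19 − 1)/(58 − 3) = 18/55 ≈ 0.327.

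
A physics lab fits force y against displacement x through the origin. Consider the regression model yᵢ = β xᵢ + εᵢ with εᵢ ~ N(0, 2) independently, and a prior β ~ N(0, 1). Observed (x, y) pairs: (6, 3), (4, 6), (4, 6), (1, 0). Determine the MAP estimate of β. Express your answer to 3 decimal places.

β̂_MAP = 0.930

log p(β | y) = −Σ(yᵢ − βxᵢ)²/(2·2) − β²/(2·1) + const.
Setting the derivative to zero: Σxᵢ(yᵢ − βxᵢ)/2 − β/1 = 0, so β = Σxᵢyᵢ / (Σxᵢ² + σ²/τ²).
Σxᵢyᵢ = 6·3 + 4·6 + 4·6 + 1·0 = 66; Σxᵢ² = 69; σ²/τ² = 2.
β̂_MAP = 66 / (69 + 2) = 66/71 ≈ 0.930.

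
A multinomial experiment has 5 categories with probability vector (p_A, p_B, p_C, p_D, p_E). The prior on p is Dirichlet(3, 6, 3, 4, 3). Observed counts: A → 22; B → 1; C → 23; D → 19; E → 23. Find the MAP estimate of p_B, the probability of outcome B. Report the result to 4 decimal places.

The posterior is Dirichlet(αᵢ + nᵢ) = Dirichlet(25, 7, 26, 23, 26).
For a Dirichlet(a₁,…,a_K) with all aᵢ > 1, the mode has j-th component (aⱼ − 1)/(Σaᵢ − K).
Here Σaᵢ = 107 and K = 5, so p_B = (7 − 1)/(107 − 5) = 6/102 ≈ 0.0588.

MAP estimate of p_B = 0.0588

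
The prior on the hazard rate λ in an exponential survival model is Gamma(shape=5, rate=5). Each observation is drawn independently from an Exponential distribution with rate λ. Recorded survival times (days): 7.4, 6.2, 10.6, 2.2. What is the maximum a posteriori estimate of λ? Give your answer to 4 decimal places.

The Exponential(rate=λ) likelihood is ∝ λ^n e^(−λΣtᵢ). Here n = 4 and Σtᵢ = 7.4 + 6.2 + 10.6 + 2.2 = 26.4.
Posterior ∝ λ^4e^(−5λ) · λ^4e^(−26.4λ) = λ^8e^(−31.4λ), i.e. Gamma(9, 31.4).
Mode = (a−1)/b = 8/31.4 ≈ 0.2548.

λ̂_MAP = 0.2548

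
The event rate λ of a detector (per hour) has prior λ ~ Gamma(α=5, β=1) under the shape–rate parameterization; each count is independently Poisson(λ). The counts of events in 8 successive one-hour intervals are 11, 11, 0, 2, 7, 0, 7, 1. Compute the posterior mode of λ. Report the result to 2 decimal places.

λ̂_MAP = 4.78

Σxᵢ = 11+11+0+2+7+0+7+1 = 39, with n = 8.
Posterior ∝ λ^4e^(−1λ) · λ^39e^(−8λ) = λ^43e^(−9λ), i.e. Gamma(shape=44, rate=9).
The mode of a Gamma(a, b) with a ≥ 1 (shape–rate) is (a−1)/b = 43/9 ≈ 4.78.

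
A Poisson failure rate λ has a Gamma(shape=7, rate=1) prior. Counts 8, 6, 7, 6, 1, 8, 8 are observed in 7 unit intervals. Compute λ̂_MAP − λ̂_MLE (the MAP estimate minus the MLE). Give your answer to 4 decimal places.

Σxᵢ = 44. Posterior is Gamma(51, 8); MAP = (51−1)/8 = 50/8 ≈ 6.25000.
MLE = x̄ = 44/7 ≈ 6.28571.
Difference = 50/8 − 44/7 = -1/28 ≈ -0.0357.

MAP − MLE = -0.0357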